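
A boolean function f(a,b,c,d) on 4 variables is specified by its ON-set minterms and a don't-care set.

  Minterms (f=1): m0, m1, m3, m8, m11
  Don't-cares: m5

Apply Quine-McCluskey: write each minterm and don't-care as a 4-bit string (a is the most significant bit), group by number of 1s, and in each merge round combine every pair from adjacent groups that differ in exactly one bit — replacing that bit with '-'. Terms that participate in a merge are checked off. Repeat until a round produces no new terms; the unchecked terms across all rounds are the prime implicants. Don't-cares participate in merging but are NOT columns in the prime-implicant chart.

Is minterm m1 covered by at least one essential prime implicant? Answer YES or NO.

NO

Round 0: 0000✓ 0001✓ 0011✓ 0101✓ 1000✓ 1011✓
Round 1: -000 -011 0-01 00-1 000-
PIs = {-000, -011, 0-01, 00-1, 000-}
Coverage chart:
  m0: -000,000-
  m1: 0-01,00-1,000-
  m3: -011,00-1
  m8: -000 ←essential
  m11: -011 ←essential
Essential: -000, -011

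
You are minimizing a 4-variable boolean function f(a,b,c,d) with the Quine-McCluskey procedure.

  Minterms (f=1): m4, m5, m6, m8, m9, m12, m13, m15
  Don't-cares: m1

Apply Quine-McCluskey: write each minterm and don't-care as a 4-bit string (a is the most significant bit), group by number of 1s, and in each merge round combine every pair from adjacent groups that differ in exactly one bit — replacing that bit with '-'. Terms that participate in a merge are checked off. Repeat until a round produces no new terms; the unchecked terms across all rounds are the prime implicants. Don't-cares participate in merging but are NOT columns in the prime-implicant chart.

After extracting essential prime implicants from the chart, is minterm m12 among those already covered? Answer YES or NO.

[col 0] 0001*, 0100*, 0101*, 0110*, 1000*, 1001*, 1100*, 1101*, 1111*
[col 1] -001*, -100*, -101*, 0-01*, 01-0, 010-*, 1-00*, 1-01*, 100-*, 11-1, 110-*
[col 2] --01, -10-, 1-0-
Prime implicants: --01, -10-, 01-0, 1-0-, 11-1
PI chart (minterm → PIs covering it):
  4 | -10-,01-0
  5 | --01,-10-
  6 | 01-0  (sole → essential)
  8 | 1-0-  (sole → essential)
  9 | --01,1-0-
  12 | -10-,1-0-
  13 | --01,-10-,1-0-,11-1
  15 | 11-1  (sole → essential)
Essential prime implicants: 01-0, 1-0-, 11-1

YES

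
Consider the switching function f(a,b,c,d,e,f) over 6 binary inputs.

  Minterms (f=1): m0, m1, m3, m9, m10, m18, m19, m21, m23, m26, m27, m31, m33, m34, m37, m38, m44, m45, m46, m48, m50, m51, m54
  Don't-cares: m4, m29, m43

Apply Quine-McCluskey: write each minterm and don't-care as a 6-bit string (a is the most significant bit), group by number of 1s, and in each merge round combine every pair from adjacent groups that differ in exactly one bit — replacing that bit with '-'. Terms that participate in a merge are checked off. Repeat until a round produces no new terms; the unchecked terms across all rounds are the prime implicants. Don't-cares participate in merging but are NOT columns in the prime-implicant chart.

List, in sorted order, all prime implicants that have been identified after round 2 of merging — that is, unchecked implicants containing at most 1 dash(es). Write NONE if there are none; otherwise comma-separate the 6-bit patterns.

-00001, 0-0011, 0-1010, 00-001, 000-00, 0000-1, 00000-, 10-101, 10-110, 100-01, 101011, 1011-0, 10110-, 1100-0

Round 0: 000000✓ 000001✓ 000011✓ 000100✓ 001001✓ 001010✓ 010010✓ 010011✓ 010101✓ 010111✓ 011010✓ 011011✓ 011101✓ 011111✓ 100001✓ 100010✓ 100101✓ 100110✓ 101011 101100✓ 101101✓ 101110✓ 110000✓ 110010✓ 110011✓ 110110✓
Round 1: -00001 -10010✓ -10011✓ 0-0011 0-1010 00-001 000-00 0000-1 00000- 01-010✓ 01-011✓ 01-101✓ 01-111✓ 010-11✓ 01001-✓ 0101-1✓ 011-11✓ 01101-✓ 0111-1✓ 1-0010✓ 1-0110✓ 10-101 10-110 100-01 100-10✓ 1011-0 10110- 110-10✓ 1100-0 11001-✓
Round 2: -1001- 01--11 01-01- 01-1-1 1-0-10
PIs = {-00001, -1001-, 0-0011, 0-1010, 00-001, 000-00, 0000-1, 00000-, 01--11, 01-01-, 01-1-1, 1-0-10, 10-101, 10-110, 100-01, 101011, 1011-0, 10110-, 1100-0}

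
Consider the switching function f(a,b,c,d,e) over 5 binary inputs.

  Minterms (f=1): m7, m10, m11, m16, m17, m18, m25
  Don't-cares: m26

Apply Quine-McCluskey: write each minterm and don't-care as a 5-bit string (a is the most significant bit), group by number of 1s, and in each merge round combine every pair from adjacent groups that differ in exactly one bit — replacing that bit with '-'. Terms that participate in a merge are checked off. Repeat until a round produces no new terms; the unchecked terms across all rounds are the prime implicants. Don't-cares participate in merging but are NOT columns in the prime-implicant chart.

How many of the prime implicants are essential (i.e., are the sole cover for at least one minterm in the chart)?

Round 0: 00111 01010✓ 01011✓ 10000✓ 10001✓ 10010✓ 11001✓ 11010✓
Round 1: -1010 0101- 1-001 1-010 100-0 1000-
PIs = {-1010, 00111, 0101-, 1-001, 1-010, 100-0, 1000-}
Coverage chart:
  m7: 00111 ←essential
  m10: -1010,0101-
  m11: 0101- ←essential
  m16: 100-0,1000-
  m17: 1-001,1000-
  m18: 1-010,100-0
  m25: 1-001 ←essential
Essential: 00111, 0101-, 1-001

3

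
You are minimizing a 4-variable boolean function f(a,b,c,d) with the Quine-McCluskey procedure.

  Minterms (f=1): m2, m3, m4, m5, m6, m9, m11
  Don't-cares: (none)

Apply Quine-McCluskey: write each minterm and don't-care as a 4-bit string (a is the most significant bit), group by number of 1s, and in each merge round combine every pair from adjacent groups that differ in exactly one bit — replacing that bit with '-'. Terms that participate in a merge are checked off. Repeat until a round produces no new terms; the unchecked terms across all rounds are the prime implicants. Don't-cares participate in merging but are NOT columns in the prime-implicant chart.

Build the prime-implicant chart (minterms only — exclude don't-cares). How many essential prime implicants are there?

size-2^0 implicants → 0010(✓)  0011(✓)  0100(✓)  0101(✓)  0110(✓)  1001(✓)  1011(✓)
size-2^1 implicants → -011  0-10  001-  01-0  010-  10-1
Unchecked terms (primes): -011, 0-10, 001-, 01-0, 010-, 10-1
Minterm coverage:
  m2 ⊆ 0-10,001-
  m3 ⊆ -011,001-
  m4 ⊆ 01-0,010-
  m5 ⊆ 010- [E]
  m6 ⊆ 0-10,01-0
  m9 ⊆ 10-1 [E]
  m11 ⊆ -011,10-1
E = {010-, 10-1}

2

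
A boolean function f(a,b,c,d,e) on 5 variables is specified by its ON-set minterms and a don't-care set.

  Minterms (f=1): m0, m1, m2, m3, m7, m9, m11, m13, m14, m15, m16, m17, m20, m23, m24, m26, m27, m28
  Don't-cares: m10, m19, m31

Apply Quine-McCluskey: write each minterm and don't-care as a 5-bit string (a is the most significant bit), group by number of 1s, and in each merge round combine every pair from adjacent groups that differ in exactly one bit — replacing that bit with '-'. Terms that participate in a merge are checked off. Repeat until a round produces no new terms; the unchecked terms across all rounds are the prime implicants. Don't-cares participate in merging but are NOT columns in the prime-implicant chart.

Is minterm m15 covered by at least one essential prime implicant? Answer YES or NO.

YES

size-2^0 implicants → 00000(✓)  00001(✓)  00010(✓)  00011(✓)  00111(✓)  01001(✓)  01010(✓)  01011(✓)  01101(✓)  01110(✓)  01111(✓)  10000(✓)  10001(✓)  10011(✓)  10100(✓)  10111(✓)  11000(✓)  11010(✓)  11011(✓)  11100(✓)  11111(✓)
size-2^1 implicants → -0000(✓)  -0001(✓)  -0011(✓)  -0111(✓)  -1010(✓)  -1011(✓)  -1111(✓)  0-001(✓)  0-010(✓)  0-011(✓)  0-111(✓)  00-11(✓)  000-0(✓)  000-1(✓)  0000-(✓)  0001-(✓)  01-01(✓)  01-10(✓)  01-11(✓)  010-1(✓)  0101-(✓)  011-1(✓)  0111-(✓)  1-000(✓)  1-011(✓)  1-100(✓)  1-111(✓)  10-00(✓)  10-11(✓)  100-1(✓)  1000-(✓)  11-00(✓)  11-11(✓)  110-0  1101-(✓)
size-2^2 implicants → --011(✓)  --111(✓)  -0-11(✓)  -00-1  -000-  -1-11(✓)  -101-  0--11(✓)  0-0-1  0-01-  000--  01--1  01-1-  1--00  1--11(✓)
size-2^3 implicants → ---11
Unchecked terms (primes): ---11, -00-1, -000-, -101-, 0-0-1, 0-01-, 000--, 01--1, 01-1-, 1--00, 110-0
Minterm coverage:
  m0 ⊆ -000-,000--
  m1 ⊆ -00-1,-000-,0-0-1,000--
  m2 ⊆ 0-01-,000--
  m3 ⊆ ---11,-00-1,0-0-1,0-01-,000--
  m7 ⊆ ---11 [E]
  m9 ⊆ 0-0-1,01--1
  m11 ⊆ ---11,-101-,0-0-1,0-01-,01--1,01-1-
  m13 ⊆ 01--1 [E]
  m14 ⊆ 01-1- [E]
  m15 ⊆ ---11,01--1,01-1-
  m16 ⊆ -000-,1--00
  m17 ⊆ -00-1,-000-
  m20 ⊆ 1--00 [E]
  m23 ⊆ ---11 [E]
  m24 ⊆ 1--00,110-0
  m26 ⊆ -101-,110-0
  m27 ⊆ ---11,-101-
  m28 ⊆ 1--00 [E]
E = {---11, 01--1, 01-1-, 1--00}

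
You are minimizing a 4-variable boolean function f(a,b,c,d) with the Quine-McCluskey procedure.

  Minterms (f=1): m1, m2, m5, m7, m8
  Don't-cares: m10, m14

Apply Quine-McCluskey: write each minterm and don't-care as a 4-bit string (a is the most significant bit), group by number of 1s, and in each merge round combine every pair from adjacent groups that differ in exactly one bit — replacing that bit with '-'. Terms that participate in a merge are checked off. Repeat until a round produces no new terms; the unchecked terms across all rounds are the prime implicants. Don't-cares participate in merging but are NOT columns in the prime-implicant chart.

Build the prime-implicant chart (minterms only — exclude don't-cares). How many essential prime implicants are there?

[col 0] 0001*, 0010*, 0101*, 0111*, 1000*, 1010*, 1110*
[col 1] -010, 0-01, 01-1, 1-10, 10-0
Prime implicants: -010, 0-01, 01-1, 1-10, 10-0
PI chart (minterm → PIs covering it):
  1 | 0-01  (sole → essential)
  2 | -010  (sole → essential)
  5 | 0-01,01-1
  7 | 01-1  (sole → essential)
  8 | 10-0  (sole → essential)
Essential prime implicants: -010, 0-01, 01-1, 10-0

4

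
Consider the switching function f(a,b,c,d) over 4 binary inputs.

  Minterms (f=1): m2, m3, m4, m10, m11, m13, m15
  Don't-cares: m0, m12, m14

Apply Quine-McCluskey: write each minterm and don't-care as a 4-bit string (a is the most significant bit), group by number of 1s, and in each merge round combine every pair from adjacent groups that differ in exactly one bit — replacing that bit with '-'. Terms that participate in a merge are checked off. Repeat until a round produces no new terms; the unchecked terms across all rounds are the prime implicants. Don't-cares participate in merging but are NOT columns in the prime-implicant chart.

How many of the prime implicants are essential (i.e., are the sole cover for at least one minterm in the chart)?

Round 0: 0000✓ 0010✓ 0011✓ 0100✓ 1010✓ 1011✓ 1100✓ 1101✓ 1110✓ 1111✓
Round 1: -010✓ -011✓ -100 0-00 00-0 001-✓ 1-10✓ 1-11✓ 101-✓ 11-0✓ 11-1✓ 110-✓ 111-✓
Round 2: -01- 1-1- 11--
PIs = {-01-, -100, 0-00, 00-0, 1-1-, 11--}
Coverage chart:
  m2: -01-,00-0
  m3: -01- ←essential
  m4: -100,0-00
  m10: -01-,1-1-
  m11: -01-,1-1-
  m13: 11-- ←essential
  m15: 1-1-,11--
Essential: -01-, 11--

2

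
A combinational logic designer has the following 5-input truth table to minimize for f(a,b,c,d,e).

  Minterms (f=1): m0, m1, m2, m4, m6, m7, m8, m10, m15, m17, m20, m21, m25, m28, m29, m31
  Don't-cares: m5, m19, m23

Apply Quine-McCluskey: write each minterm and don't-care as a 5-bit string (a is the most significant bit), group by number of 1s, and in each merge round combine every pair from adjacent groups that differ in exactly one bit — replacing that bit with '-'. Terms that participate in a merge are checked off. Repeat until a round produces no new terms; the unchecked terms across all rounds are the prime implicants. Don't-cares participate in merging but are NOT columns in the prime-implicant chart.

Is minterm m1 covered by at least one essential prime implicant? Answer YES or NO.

NO

Round 0: 00000✓ 00001✓ 00010✓ 00100✓ 00101✓ 00110✓ 00111✓ 01000✓ 01010✓ 01111✓ 10001✓ 10011✓ 10100✓ 10101✓ 10111✓ 11001✓ 11100✓ 11101✓ 11111✓
Round 1: -0001✓ -0100✓ -0101✓ -0111✓ -1111✓ 0-000✓ 0-010✓ 0-111✓ 00-00✓ 00-01✓ 00-10✓ 000-0✓ 0000-✓ 001-0✓ 001-1✓ 0010-✓ 0011-✓ 010-0✓ 1-001✓ 1-100✓ 1-101✓ 1-111✓ 10-01✓ 10-11✓ 100-1✓ 101-1✓ 1010-✓ 11-01✓ 111-1✓ 1110-✓
Round 2: --111 -0-01 -01-1 -010- 0-0-0 00--0 00-0- 001-- 1--01 1-1-1 1-10- 10--1
PIs = {--111, -0-01, -01-1, -010-, 0-0-0, 00--0, 00-0-, 001--, 1--01, 1-1-1, 1-10-, 10--1}
Coverage chart:
  m0: 0-0-0,00--0,00-0-
  m1: -0-01,00-0-
  m2: 0-0-0,00--0
  m4: -010-,00--0,00-0-,001--
  m6: 00--0,001--
  m7: --111,-01-1,001--
  m8: 0-0-0 ←essential
  m10: 0-0-0 ←essential
  m15: --111 ←essential
  m17: -0-01,1--01,10--1
  m20: -010-,1-10-
  m21: -0-01,-01-1,-010-,1--01,1-1-1,1-10-,10--1
  m25: 1--01 ←essential
  m28: 1-10- ←essential
  m29: 1--01,1-1-1,1-10-
  m31: --111,1-1-1
Essential: --111, 0-0-0, 1--01, 1-10-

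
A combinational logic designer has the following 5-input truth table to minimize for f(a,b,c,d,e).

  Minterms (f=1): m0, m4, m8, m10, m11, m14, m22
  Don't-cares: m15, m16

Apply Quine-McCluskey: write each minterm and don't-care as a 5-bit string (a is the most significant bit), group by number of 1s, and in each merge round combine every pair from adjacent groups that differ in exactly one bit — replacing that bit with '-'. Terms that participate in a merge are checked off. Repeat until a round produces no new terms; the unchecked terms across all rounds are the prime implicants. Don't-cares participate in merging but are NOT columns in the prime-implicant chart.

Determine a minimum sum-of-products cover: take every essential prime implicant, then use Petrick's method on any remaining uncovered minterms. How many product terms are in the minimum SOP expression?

Round 0: 00000✓ 00100✓ 01000✓ 01010✓ 01011✓ 01110✓ 01111✓ 10000✓ 10110
Round 1: -0000 0-000 00-00 01-10✓ 01-11✓ 010-0 0101-✓ 0111-✓
Round 2: 01-1-
PIs = {-0000, 0-000, 00-00, 01-1-, 010-0, 10110}
Coverage chart:
  m0: -0000,0-000,00-00
  m4: 00-00 ←essential
  m8: 0-000,010-0
  m10: 01-1-,010-0
  m11: 01-1- ←essential
  m14: 01-1- ←essential
  m22: 10110 ←essential
Essential: 00-00, 01-1-, 10110
Petrick residual → 0-000
Min cover (4 terms): a'c'd'e' + a'b'd'e' + a'bd + ab'cde'

4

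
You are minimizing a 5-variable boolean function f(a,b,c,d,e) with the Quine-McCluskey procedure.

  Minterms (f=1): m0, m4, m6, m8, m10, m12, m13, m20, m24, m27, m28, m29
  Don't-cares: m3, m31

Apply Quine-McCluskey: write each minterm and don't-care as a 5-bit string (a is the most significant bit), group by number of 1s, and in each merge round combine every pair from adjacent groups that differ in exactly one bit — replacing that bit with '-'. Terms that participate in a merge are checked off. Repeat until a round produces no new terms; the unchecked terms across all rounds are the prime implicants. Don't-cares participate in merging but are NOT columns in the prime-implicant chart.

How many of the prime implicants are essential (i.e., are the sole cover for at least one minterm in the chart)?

7

size-2^0 implicants → 00000(✓)  00011  00100(✓)  00110(✓)  01000(✓)  01010(✓)  01100(✓)  01101(✓)  10100(✓)  11000(✓)  11011(✓)  11100(✓)  11101(✓)  11111(✓)
size-2^1 implicants → -0100(✓)  -1000(✓)  -1100(✓)  -1101(✓)  0-000(✓)  0-100(✓)  00-00(✓)  001-0  01-00(✓)  010-0  0110-(✓)  1-100(✓)  11-00(✓)  11-11  111-1  1110-(✓)
size-2^2 implicants → --100  -1-00  -110-  0--00
Unchecked terms (primes): --100, -1-00, -110-, 0--00, 00011, 001-0, 010-0, 11-11, 111-1
Minterm coverage:
  m0 ⊆ 0--00 [E]
  m4 ⊆ --100,0--00,001-0
  m6 ⊆ 001-0 [E]
  m8 ⊆ -1-00,0--00,010-0
  m10 ⊆ 010-0 [E]
  m12 ⊆ --100,-1-00,-110-,0--00
  m13 ⊆ -110- [E]
  m20 ⊆ --100 [E]
  m24 ⊆ -1-00 [E]
  m27 ⊆ 11-11 [E]
  m28 ⊆ --100,-1-00,-110-
  m29 ⊆ -110-,111-1
E = {--100, -1-00, -110-, 0--00, 001-0, 010-0, 11-11}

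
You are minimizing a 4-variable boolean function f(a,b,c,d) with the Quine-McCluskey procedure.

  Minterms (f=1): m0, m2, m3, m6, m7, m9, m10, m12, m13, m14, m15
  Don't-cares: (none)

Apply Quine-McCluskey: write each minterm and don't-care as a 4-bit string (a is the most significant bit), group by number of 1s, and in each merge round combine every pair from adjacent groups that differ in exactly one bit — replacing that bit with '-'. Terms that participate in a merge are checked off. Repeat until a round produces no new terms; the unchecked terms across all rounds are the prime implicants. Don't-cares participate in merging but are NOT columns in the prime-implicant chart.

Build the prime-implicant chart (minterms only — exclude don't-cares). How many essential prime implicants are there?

Round 0: 0000✓ 0010✓ 0011✓ 0110✓ 0111✓ 1001✓ 1010✓ 1100✓ 1101✓ 1110✓ 1111✓
Round 1: -010✓ -110✓ -111✓ 0-10✓ 0-11✓ 00-0 001-✓ 011-✓ 1-01 1-10✓ 11-0✓ 11-1✓ 110-✓ 111-✓
Round 2: --10 -11- 0-1- 11--
PIs = {--10, -11-, 0-1-, 00-0, 1-01, 11--}
Coverage chart:
  m0: 00-0 ←essential
  m2: --10,0-1-,00-0
  m3: 0-1- ←essential
  m6: --10,-11-,0-1-
  m7: -11-,0-1-
  m9: 1-01 ←essential
  m10: --10 ←essential
  m12: 11-- ←essential
  m13: 1-01,11--
  m14: --10,-11-,11--
  m15: -11-,11--
Essential: --10, 0-1-, 00-0, 1-01, 11--

5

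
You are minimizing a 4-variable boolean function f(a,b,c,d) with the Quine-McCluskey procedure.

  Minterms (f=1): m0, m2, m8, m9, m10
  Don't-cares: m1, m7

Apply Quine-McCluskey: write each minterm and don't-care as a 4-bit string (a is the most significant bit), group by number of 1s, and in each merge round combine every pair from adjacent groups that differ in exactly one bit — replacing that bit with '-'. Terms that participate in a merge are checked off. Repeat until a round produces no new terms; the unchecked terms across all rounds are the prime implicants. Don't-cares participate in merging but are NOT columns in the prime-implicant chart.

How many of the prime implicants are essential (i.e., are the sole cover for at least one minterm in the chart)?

size-2^0 implicants → 0000(✓)  0001(✓)  0010(✓)  0111  1000(✓)  1001(✓)  1010(✓)
size-2^1 implicants → -000(✓)  -001(✓)  -010(✓)  00-0(✓)  000-(✓)  10-0(✓)  100-(✓)
size-2^2 implicants → -0-0  -00-
Unchecked terms (primes): -0-0, -00-, 0111
Minterm coverage:
  m0 ⊆ -0-0,-00-
  m2 ⊆ -0-0 [E]
  m8 ⊆ -0-0,-00-
  m9 ⊆ -00- [E]
  m10 ⊆ -0-0 [E]
E = {-0-0, -00-}

2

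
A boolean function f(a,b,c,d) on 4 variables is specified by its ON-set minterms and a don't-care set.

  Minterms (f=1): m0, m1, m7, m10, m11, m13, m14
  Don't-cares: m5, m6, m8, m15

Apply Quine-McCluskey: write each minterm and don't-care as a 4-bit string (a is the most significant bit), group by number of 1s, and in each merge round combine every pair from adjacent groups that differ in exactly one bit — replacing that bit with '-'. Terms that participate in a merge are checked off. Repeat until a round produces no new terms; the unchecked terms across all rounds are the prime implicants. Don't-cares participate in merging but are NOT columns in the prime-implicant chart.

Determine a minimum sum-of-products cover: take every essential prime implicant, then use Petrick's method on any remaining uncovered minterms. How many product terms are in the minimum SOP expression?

Round 0: 0000✓ 0001✓ 0101✓ 0110✓ 0111✓ 1000✓ 1010✓ 1011✓ 1101✓ 1110✓ 1111✓
Round 1: -000 -101✓ -110✓ -111✓ 0-01 000- 01-1✓ 011-✓ 1-10✓ 1-11✓ 10-0 101-✓ 11-1✓ 111-✓
Round 2: -1-1 -11- 1-1-
PIs = {-000, -1-1, -11-, 0-01, 000-, 1-1-, 10-0}
Coverage chart:
  m0: -000,000-
  m1: 0-01,000-
  m7: -1-1,-11-
  m10: 1-1-,10-0
  m11: 1-1- ←essential
  m13: -1-1 ←essential
  m14: -11-,1-1-
Essential: -1-1, 1-1-
Petrick residual → 000-
Min cover (3 terms): bd + a'b'c' + ac

3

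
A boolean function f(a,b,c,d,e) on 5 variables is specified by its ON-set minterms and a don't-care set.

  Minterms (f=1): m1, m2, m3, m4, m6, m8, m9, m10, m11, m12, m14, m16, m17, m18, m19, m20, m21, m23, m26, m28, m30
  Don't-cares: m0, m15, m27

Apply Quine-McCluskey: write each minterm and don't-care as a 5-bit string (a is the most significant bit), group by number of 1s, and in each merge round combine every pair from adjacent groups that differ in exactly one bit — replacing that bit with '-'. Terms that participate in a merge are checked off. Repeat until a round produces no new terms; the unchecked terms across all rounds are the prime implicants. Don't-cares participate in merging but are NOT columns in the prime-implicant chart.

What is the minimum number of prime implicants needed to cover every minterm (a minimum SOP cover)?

6

[col 0] 00000*, 00001*, 00010*, 00011*, 00100*, 00110*, 01000*, 01001*, 01010*, 01011*, 01100*, 01110*, 01111*, 10000*, 10001*, 10010*, 10011*, 10100*, 10101*, 10111*, 11010*, 11011*, 11100*, 11110*
[col 1] -0000*, -0001*, -0010*, -0011*, -0100*, -1010*, -1011*, -1100*, -1110*, 0-000*, 0-001*, 0-010*, 0-011*, 0-100*, 0-110*, 00-00*, 00-10*, 000-0*, 000-1*, 0000-*, 0001-*, 001-0*, 01-00*, 01-10*, 01-11*, 010-0*, 010-1*, 0100-*, 0101-*, 011-0*, 0111-*, 1-010*, 1-011*, 1-100*, 10-00*, 10-01*, 10-11*, 100-0*, 100-1*, 1000-*, 1001-*, 101-1*, 1010-*, 11-10*, 1101-*, 111-0*
[col 2] --010*, --011*, --100, -0-00, -00-0*, -00-1*, -000-*, -001-*, -1-10, -101-*, -11-0, 0--00*, 0--10*, 0-0-0*, 0-0-1*, 0-00-*, 0-01-*, 0-1-0*, 00--0*, 000--*, 01--0*, 01-1-, 010--*, 1-01-*, 10--1, 10-0-, 100--*
[col 3] --01-, -00--, 0---0, 0-0--
Prime implicants: --01-, --100, -0-00, -00--, -1-10, -11-0, 0---0, 0-0--, 01-1-, 10--1, 10-0-
PI chart (minterm → PIs covering it):
  1 | -00--,0-0--
  2 | --01-,-00--,0---0,0-0--
  3 | --01-,-00--,0-0--
  4 | --100,-0-00,0---0
  6 | 0---0  (sole → essential)
  8 | 0---0,0-0--
  9 | 0-0--  (sole → essential)
  10 | --01-,-1-10,0---0,0-0--,01-1-
  11 | --01-,0-0--,01-1-
  12 | --100,-11-0,0---0
  14 | -1-10,-11-0,0---0,01-1-
  16 | -0-00,-00--,10-0-
  17 | -00--,10--1,10-0-
  18 | --01-,-00--
  19 | --01-,-00--,10--1
  20 | --100,-0-00,10-0-
  21 | 10--1,10-0-
  23 | 10--1  (sole → essential)
  26 | --01-,-1-10
  28 | --100,-11-0
  30 | -1-10,-11-0
Essential prime implicants: 0---0, 0-0--, 10--1
Petrick residual → --01-, -0-00, -11-0
Minimum SOP uses 6 PIs: c'd + b'd'e' + bce' + a'e' + a'c' + ab'e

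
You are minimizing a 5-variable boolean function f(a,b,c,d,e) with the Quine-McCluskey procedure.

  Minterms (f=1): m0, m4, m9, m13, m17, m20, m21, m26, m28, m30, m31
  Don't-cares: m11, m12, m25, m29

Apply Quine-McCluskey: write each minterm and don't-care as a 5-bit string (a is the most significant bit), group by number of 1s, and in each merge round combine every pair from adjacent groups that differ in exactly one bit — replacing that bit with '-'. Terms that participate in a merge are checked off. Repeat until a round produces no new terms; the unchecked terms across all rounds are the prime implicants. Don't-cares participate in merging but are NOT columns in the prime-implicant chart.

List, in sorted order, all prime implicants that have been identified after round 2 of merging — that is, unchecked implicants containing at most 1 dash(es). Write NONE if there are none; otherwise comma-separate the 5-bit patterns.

00-00, 010-1, 11-10

Round 0: 00000✓ 00100✓ 01001✓ 01011✓ 01100✓ 01101✓ 10001✓ 10100✓ 10101✓ 11001✓ 11010✓ 11100✓ 11101✓ 11110✓ 11111✓
Round 1: -0100✓ -1001✓ -1100✓ -1101✓ 0-100✓ 00-00 01-01✓ 010-1 0110-✓ 1-001✓ 1-100✓ 1-101✓ 10-01✓ 1010-✓ 11-01✓ 11-10 111-0✓ 111-1✓ 1110-✓ 1111-✓
Round 2: --100 -1-01 -110- 1--01 1-10- 111--
PIs = {--100, -1-01, -110-, 00-00, 010-1, 1--01, 1-10-, 11-10, 111--}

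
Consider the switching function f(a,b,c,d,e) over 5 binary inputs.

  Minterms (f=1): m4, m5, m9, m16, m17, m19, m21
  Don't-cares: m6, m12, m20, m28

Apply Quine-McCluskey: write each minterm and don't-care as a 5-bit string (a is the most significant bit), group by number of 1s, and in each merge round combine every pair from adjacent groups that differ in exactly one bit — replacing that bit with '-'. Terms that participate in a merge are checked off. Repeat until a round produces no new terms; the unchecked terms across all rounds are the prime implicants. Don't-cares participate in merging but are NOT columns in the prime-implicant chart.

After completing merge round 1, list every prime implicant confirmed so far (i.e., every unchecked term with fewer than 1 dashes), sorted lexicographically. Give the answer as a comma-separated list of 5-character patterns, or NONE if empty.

[col 0] 00100*, 00101*, 00110*, 01001, 01100*, 10000*, 10001*, 10011*, 10100*, 10101*, 11100*
[col 1] -0100*, -0101*, -1100*, 0-100*, 001-0, 0010-*, 1-100*, 10-00*, 10-01*, 100-1, 1000-*, 1010-*
[col 2] --100, -010-, 10-0-
Prime implicants: --100, -010-, 001-0, 01001, 10-0-, 100-1

01001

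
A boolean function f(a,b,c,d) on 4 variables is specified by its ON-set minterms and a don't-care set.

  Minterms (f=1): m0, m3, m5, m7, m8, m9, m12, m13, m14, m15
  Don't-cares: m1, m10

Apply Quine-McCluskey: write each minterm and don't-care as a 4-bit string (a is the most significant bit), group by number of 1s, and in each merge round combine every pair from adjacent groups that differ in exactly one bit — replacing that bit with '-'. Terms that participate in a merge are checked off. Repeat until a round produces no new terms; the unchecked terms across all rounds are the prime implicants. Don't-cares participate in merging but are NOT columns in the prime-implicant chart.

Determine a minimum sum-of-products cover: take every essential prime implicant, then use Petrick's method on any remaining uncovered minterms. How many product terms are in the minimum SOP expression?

3

size-2^0 implicants → 0000(✓)  0001(✓)  0011(✓)  0101(✓)  0111(✓)  1000(✓)  1001(✓)  1010(✓)  1100(✓)  1101(✓)  1110(✓)  1111(✓)
size-2^1 implicants → -000(✓)  -001(✓)  -101(✓)  -111(✓)  0-01(✓)  0-11(✓)  00-1(✓)  000-(✓)  01-1(✓)  1-00(✓)  1-01(✓)  1-10(✓)  10-0(✓)  100-(✓)  11-0(✓)  11-1(✓)  110-(✓)  111-(✓)
size-2^2 implicants → --01  -00-  -1-1  0--1  1--0  1-0-  11--
Unchecked terms (primes): --01, -00-, -1-1, 0--1, 1--0, 1-0-, 11--
Minterm coverage:
  m0 ⊆ -00- [E]
  m3 ⊆ 0--1 [E]
  m5 ⊆ --01,-1-1,0--1
  m7 ⊆ -1-1,0--1
  m8 ⊆ -00-,1--0,1-0-
  m9 ⊆ --01,-00-,1-0-
  m12 ⊆ 1--0,1-0-,11--
  m13 ⊆ --01,-1-1,1-0-,11--
  m14 ⊆ 1--0,11--
  m15 ⊆ -1-1,11--
E = {-00-, 0--1}
Petrick residual → 11--
Cover = b'c' + a'd + ab  |cover|=3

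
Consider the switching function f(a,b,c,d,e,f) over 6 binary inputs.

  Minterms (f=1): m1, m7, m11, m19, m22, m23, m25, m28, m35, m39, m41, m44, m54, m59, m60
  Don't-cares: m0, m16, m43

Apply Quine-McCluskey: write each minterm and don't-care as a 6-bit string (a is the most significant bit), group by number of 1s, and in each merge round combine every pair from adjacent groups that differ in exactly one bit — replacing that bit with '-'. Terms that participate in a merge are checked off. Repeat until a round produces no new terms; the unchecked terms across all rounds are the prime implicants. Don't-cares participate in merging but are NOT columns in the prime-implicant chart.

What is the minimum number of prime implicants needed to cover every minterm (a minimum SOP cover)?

11

Round 0: 000000✓ 000001✓ 000111✓ 001011✓ 010000✓ 010011✓ 010110✓ 010111✓ 011001 011100✓ 100011✓ 100111✓ 101001✓ 101011✓ 101100✓ 110110✓ 111011✓ 111100✓
Round 1: -00111 -01011 -10110 -11100 0-0000 0-0111 00000- 010-11 01011- 1-1011 1-1100 10-011 100-11 1010-1
PIs = {-00111, -01011, -10110, -11100, 0-0000, 0-0111, 00000-, 010-11, 01011-, 011001, 1-1011, 1-1100, 10-011, 100-11, 1010-1}
Coverage chart:
  m1: 00000- ←essential
  m7: -00111,0-0111
  m11: -01011 ←essential
  m19: 010-11 ←essential
  m22: -10110,01011-
  m23: 0-0111,010-11,01011-
  m25: 011001 ←essential
  m28: -11100 ←essential
  m35: 10-011,100-11
  m39: -00111,100-11
  m41: 1010-1 ←essential
  m44: 1-1100 ←essential
  m54: -10110 ←essential
  m59: 1-1011 ←essential
  m60: -11100,1-1100
Essential: -01011, -10110, -11100, 00000-, 010-11, 011001, 1-1011, 1-1100, 1010-1
Petrick residual → -00111, 10-011
Min cover (11 terms): b'c'def + b'cd'ef + bc'def' + bcde'f' + a'b'c'd'e' + a'bc'ef + a'bcd'e'f + acd'ef + acde'f' + ab'd'ef + ab'cd'f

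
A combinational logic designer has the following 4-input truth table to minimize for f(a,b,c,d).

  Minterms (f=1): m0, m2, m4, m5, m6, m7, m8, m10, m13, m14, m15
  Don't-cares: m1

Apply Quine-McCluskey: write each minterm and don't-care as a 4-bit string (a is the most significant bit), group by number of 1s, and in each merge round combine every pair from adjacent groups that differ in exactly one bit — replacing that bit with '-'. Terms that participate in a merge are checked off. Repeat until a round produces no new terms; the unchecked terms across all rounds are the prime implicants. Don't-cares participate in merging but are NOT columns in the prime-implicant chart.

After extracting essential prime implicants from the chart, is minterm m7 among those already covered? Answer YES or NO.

YES

[col 0] 0000*, 0001*, 0010*, 0100*, 0101*, 0110*, 0111*, 1000*, 1010*, 1101*, 1110*, 1111*
[col 1] -000*, -010*, -101*, -110*, -111*, 0-00*, 0-01*, 0-10*, 00-0*, 000-*, 01-0*, 01-1*, 010-*, 011-*, 1-10*, 10-0*, 11-1*, 111-*
[col 2] --10, -0-0, -1-1, -11-, 0--0, 0-0-, 01--
Prime implicants: --10, -0-0, -1-1, -11-, 0--0, 0-0-, 01--
PI chart (minterm → PIs covering it):
  0 | -0-0,0--0,0-0-
  2 | --10,-0-0,0--0
  4 | 0--0,0-0-,01--
  5 | -1-1,0-0-,01--
  6 | --10,-11-,0--0,01--
  7 | -1-1,-11-,01--
  8 | -0-0  (sole → essential)
  10 | --10,-0-0
  13 | -1-1  (sole → essential)
  14 | --10,-11-
  15 | -1-1,-11-
Essential prime implicants: -0-0, -1-1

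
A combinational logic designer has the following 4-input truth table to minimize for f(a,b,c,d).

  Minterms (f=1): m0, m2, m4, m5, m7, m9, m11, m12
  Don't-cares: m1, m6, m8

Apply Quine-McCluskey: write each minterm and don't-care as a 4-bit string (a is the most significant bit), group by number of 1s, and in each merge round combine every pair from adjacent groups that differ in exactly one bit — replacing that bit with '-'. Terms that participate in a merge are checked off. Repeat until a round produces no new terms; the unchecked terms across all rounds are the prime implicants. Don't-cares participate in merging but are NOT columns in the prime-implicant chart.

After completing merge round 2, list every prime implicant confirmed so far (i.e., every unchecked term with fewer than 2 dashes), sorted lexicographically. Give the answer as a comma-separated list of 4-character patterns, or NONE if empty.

10-1

size-2^0 implicants → 0000(✓)  0001(✓)  0010(✓)  0100(✓)  0101(✓)  0110(✓)  0111(✓)  1000(✓)  1001(✓)  1011(✓)  1100(✓)
size-2^1 implicants → -000(✓)  -001(✓)  -100(✓)  0-00(✓)  0-01(✓)  0-10(✓)  00-0(✓)  000-(✓)  01-0(✓)  01-1(✓)  010-(✓)  011-(✓)  1-00(✓)  10-1  100-(✓)
size-2^2 implicants → --00  -00-  0--0  0-0-  01--
Unchecked terms (primes): --00, -00-, 0--0, 0-0-, 01--, 10-1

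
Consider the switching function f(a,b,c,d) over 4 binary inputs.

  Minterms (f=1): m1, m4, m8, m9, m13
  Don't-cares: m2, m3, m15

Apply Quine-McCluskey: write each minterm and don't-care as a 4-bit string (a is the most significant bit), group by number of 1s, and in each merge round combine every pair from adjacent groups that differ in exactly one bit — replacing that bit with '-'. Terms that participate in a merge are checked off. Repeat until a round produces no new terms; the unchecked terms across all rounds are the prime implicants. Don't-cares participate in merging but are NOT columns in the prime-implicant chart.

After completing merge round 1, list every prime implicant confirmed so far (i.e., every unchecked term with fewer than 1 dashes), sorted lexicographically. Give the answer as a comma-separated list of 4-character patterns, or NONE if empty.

0100

Round 0: 0001✓ 0010✓ 0011✓ 0100 1000✓ 1001✓ 1101✓ 1111✓
Round 1: -001 00-1 001- 1-01 100- 11-1
PIs = {-001, 00-1, 001-, 0100, 1-01, 100-, 11-1}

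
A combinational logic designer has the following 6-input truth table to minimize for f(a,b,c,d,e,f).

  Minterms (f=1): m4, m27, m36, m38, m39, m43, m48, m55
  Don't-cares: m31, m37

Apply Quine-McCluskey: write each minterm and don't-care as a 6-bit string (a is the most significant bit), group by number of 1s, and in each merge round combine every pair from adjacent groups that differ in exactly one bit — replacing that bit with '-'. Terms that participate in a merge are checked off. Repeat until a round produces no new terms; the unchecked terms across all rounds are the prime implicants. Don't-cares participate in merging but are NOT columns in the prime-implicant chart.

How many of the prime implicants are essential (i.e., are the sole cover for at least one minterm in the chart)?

6

size-2^0 implicants → 000100(✓)  011011(✓)  011111(✓)  100100(✓)  100101(✓)  100110(✓)  100111(✓)  101011  110000  110111(✓)
size-2^1 implicants → -00100  011-11  1-0111  1001-0(✓)  1001-1(✓)  10010-(✓)  10011-(✓)
size-2^2 implicants → 1001--
Unchecked terms (primes): -00100, 011-11, 1-0111, 1001--, 101011, 110000
Minterm coverage:
  m4 ⊆ -00100 [E]
  m27 ⊆ 011-11 [E]
  m36 ⊆ -00100,1001--
  m38 ⊆ 1001-- [E]
  m39 ⊆ 1-0111,1001--
  m43 ⊆ 101011 [E]
  m48 ⊆ 110000 [E]
  m55 ⊆ 1-0111 [E]
E = {-00100, 011-11, 1-0111, 1001--, 101011, 110000}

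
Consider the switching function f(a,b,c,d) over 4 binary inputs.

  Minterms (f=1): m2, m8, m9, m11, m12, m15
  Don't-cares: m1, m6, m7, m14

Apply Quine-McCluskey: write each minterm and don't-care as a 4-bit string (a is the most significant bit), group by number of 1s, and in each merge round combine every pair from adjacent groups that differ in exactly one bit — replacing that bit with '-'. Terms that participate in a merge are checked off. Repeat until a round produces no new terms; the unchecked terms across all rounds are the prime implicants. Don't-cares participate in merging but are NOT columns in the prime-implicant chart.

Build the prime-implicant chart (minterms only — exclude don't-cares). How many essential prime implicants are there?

1

[col 0] 0001*, 0010*, 0110*, 0111*, 1000*, 1001*, 1011*, 1100*, 1110*, 1111*
[col 1] -001, -110*, -111*, 0-10, 011-*, 1-00, 1-11, 10-1, 100-, 11-0, 111-*
[col 2] -11-
Prime implicants: -001, -11-, 0-10, 1-00, 1-11, 10-1, 100-, 11-0
PI chart (minterm → PIs covering it):
  2 | 0-10  (sole → essential)
  8 | 1-00,100-
  9 | -001,10-1,100-
  11 | 1-11,10-1
  12 | 1-00,11-0
  15 | -11-,1-11
Essential prime implicants: 0-10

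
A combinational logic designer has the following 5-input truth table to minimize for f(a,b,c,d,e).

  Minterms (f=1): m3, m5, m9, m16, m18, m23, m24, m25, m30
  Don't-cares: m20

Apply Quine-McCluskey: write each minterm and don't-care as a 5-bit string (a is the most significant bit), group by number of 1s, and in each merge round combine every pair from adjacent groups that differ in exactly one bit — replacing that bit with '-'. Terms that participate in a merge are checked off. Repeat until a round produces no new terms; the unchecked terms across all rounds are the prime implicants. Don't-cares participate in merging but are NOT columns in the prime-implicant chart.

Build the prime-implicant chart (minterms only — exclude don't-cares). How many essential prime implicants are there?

Round 0: 00011 00101 01001✓ 10000✓ 10010✓ 10100✓ 10111 11000✓ 11001✓ 11110
Round 1: -1001 1-000 10-00 100-0 1100-
PIs = {-1001, 00011, 00101, 1-000, 10-00, 100-0, 10111, 1100-, 11110}
Coverage chart:
  m3: 00011 ←essential
  m5: 00101 ←essential
  m9: -1001 ←essential
  m16: 1-000,10-00,100-0
  m18: 100-0 ←essential
  m23: 10111 ←essential
  m24: 1-000,1100-
  m25: -1001,1100-
  m30: 11110 ←essential
Essential: -1001, 00011, 00101, 100-0, 10111, 11110

6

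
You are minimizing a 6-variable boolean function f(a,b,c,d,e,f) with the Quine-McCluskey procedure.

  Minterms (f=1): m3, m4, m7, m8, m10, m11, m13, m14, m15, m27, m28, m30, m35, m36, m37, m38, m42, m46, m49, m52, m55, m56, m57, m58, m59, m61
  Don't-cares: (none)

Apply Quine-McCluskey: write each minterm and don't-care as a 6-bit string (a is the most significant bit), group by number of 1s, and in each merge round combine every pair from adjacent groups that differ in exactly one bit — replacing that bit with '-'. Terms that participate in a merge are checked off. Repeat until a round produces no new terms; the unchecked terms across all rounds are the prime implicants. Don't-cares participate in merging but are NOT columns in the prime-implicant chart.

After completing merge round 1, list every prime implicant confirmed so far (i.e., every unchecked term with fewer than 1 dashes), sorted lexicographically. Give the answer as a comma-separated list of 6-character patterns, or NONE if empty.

Round 0: 000011✓ 000100✓ 000111✓ 001000✓ 001010✓ 001011✓ 001101✓ 001110✓ 001111✓ 011011✓ 011100✓ 011110✓ 100011✓ 100100✓ 100101✓ 100110✓ 101010✓ 101110✓ 110001✓ 110100✓ 110111 111000✓ 111001✓ 111010✓ 111011✓ 111101✓
Round 1: -00011 -00100 -01010✓ -01110✓ -11011 0-1011 0-1110 00-011✓ 00-111✓ 000-11✓ 001-10✓ 001-11✓ 0010-0 00101-✓ 0011-1 00111-✓ 0111-0 1-0100 1-1010 10-110 1001-0 10010- 101-10✓ 11-001 111-01 1110-0✓ 1110-1✓ 11100-✓ 11101-✓
Round 2: -01-10 00--11 001-1- 1110--
PIs = {-00011, -00100, -01-10, -11011, 0-1011, 0-1110, 00--11, 001-1-, 0010-0, 0011-1, 0111-0, 1-0100, 1-1010, 10-110, 1001-0, 10010-, 11-001, 110111, 111-01, 1110--}

110111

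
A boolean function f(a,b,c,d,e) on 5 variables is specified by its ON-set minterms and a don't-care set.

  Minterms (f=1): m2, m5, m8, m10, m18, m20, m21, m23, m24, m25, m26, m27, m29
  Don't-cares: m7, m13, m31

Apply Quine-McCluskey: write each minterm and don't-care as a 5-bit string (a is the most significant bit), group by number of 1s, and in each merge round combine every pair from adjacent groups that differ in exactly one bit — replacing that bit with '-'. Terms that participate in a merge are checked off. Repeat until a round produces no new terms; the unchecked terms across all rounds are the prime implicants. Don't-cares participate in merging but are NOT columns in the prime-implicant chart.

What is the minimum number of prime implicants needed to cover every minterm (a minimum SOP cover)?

[col 0] 00010*, 00101*, 00111*, 01000*, 01010*, 01101*, 10010*, 10100*, 10101*, 10111*, 11000*, 11001*, 11010*, 11011*, 11101*, 11111*
[col 1] -0010*, -0101*, -0111*, -1000*, -1010*, -1101*, 0-010*, 0-101*, 001-1*, 010-0*, 1-010*, 1-101*, 1-111*, 101-1*, 1010-, 11-01*, 11-11*, 110-0*, 110-1*, 1100-*, 1101-*, 111-1*
[col 2] --010, --101, -01-1, -10-0, 1-1-1, 11--1, 110--
Prime implicants: --010, --101, -01-1, -10-0, 1-1-1, 1010-, 11--1, 110--
PI chart (minterm → PIs covering it):
  2 | --010  (sole → essential)
  5 | --101,-01-1
  8 | -10-0  (sole → essential)
  10 | --010,-10-0
  18 | --010  (sole → essential)
  20 | 1010-  (sole → essential)
  21 | --101,-01-1,1-1-1,1010-
  23 | -01-1,1-1-1
  24 | -10-0,110--
  25 | 11--1,110--
  26 | --010,-10-0,110--
  27 | 11--1,110--
  29 | --101,1-1-1,11--1
Essential prime implicants: --010, -10-0, 1010-
Petrick residual → -01-1, 11--1
Minimum SOP uses 5 PIs: c'de' + b'ce + bc'e' + ab'cd' + abe

5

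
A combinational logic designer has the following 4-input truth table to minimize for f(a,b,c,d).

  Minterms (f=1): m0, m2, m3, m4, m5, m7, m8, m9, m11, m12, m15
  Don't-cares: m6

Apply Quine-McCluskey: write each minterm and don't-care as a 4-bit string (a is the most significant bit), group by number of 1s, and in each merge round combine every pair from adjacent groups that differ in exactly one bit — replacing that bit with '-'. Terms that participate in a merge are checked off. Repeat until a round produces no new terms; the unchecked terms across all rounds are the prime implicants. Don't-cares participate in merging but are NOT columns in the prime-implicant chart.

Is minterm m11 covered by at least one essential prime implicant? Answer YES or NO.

[col 0] 0000*, 0010*, 0011*, 0100*, 0101*, 0110*, 0111*, 1000*, 1001*, 1011*, 1100*, 1111*
[col 1] -000*, -011*, -100*, -111*, 0-00*, 0-10*, 0-11*, 00-0*, 001-*, 01-0*, 01-1*, 010-*, 011-*, 1-00*, 1-11*, 10-1, 100-
[col 2] --00, --11, 0--0, 0-1-, 01--
Prime implicants: --00, --11, 0--0, 0-1-, 01--, 10-1, 100-
PI chart (minterm → PIs covering it):
  0 | --00,0--0
  2 | 0--0,0-1-
  3 | --11,0-1-
  4 | --00,0--0,01--
  5 | 01--  (sole → essential)
  7 | --11,0-1-,01--
  8 | --00,100-
  9 | 10-1,100-
  11 | --11,10-1
  12 | --00  (sole → essential)
  15 | --11  (sole → essential)
Essential prime implicants: --00, --11, 01--

YES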